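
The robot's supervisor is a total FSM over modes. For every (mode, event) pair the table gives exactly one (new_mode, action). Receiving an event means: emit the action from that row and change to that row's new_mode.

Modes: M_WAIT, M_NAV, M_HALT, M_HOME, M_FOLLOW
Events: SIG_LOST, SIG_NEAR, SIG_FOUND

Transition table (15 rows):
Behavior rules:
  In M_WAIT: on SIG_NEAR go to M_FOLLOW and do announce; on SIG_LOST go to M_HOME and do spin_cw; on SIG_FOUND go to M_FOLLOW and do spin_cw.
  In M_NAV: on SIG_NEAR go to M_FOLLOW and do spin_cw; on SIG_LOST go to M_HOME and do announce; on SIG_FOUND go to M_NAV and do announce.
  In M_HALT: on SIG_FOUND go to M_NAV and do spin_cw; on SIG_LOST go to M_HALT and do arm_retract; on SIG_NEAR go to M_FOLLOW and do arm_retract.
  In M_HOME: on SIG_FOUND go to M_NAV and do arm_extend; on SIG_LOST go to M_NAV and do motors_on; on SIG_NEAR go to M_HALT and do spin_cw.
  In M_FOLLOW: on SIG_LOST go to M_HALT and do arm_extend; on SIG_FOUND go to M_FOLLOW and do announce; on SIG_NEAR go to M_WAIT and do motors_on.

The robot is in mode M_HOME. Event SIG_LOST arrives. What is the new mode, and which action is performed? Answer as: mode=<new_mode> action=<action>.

current mode = M_HOME; filter table to that mode:
  (M_HOME, SIG_FOUND) → (M_NAV, arm_extend)
  (M_HOME, SIG_LOST) → (M_NAV, motors_on)  ← event matches
  (M_HOME, SIG_NEAR) → (M_HALT, spin_cw)
event = SIG_LOST selects (M_NAV, motors_on)

mode=M_NAV action=motors_on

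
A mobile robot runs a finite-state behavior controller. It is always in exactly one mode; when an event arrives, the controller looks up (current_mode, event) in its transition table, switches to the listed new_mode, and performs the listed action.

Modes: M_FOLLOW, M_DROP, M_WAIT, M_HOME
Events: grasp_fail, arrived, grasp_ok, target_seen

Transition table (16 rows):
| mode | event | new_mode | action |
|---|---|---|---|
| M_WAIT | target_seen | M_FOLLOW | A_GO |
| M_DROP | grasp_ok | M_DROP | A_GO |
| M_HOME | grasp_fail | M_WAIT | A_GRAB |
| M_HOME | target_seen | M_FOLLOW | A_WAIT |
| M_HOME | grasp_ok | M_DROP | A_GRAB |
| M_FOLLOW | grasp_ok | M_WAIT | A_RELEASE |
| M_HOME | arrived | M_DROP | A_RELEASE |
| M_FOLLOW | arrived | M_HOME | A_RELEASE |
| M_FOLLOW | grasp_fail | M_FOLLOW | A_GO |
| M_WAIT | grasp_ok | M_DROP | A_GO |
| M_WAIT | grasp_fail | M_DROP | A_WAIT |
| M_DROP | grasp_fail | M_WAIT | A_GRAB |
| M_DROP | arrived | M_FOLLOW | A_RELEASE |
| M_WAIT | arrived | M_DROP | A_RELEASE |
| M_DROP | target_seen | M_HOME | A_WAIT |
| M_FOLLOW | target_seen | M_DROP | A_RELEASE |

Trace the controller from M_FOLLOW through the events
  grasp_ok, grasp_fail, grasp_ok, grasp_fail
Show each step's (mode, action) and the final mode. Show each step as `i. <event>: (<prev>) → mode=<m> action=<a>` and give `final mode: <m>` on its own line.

final mode: M_WAIT

1. grasp_ok: (M_FOLLOW) → mode=M_WAIT action=A_RELEASE
2. grasp_fail: (M_WAIT) → mode=M_DROP action=A_WAIT
3. grasp_ok: (M_DROP) → mode=M_DROP action=A_GO
4. grasp_fail: (M_DROP) → mode=M_WAIT action=A_GRAB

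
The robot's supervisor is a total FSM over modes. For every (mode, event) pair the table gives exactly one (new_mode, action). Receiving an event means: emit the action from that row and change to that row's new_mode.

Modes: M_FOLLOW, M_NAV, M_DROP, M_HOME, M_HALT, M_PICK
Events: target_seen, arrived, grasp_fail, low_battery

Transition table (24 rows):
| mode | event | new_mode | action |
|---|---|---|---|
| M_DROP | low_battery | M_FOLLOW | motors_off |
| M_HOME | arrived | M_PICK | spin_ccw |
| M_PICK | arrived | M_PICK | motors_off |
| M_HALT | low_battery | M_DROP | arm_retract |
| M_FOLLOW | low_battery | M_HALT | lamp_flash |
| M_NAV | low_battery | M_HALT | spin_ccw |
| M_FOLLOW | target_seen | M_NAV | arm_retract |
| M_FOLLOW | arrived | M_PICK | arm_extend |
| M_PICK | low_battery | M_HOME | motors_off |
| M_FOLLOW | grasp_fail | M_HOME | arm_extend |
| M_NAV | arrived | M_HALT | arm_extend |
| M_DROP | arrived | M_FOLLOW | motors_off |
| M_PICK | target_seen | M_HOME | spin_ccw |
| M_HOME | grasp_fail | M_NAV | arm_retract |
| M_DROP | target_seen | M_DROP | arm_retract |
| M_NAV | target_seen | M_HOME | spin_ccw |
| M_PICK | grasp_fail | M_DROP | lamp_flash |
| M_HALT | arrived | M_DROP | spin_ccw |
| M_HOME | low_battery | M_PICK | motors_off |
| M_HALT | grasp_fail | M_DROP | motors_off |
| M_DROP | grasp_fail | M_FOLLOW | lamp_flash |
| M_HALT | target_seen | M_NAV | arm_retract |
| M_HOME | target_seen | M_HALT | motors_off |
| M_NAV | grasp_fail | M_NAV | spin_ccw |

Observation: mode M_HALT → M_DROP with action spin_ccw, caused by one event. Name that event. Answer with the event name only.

arrived

try target_seen: (M_HALT, target_seen) → (M_NAV, arm_retract)
try arrived: (M_HALT, arrived) → (M_DROP, spin_ccw)  ← matches
try grasp_fail: (M_HALT, grasp_fail) → (M_DROP, motors_off)
try low_battery: (M_HALT, low_battery) → (M_DROP, arm_retract)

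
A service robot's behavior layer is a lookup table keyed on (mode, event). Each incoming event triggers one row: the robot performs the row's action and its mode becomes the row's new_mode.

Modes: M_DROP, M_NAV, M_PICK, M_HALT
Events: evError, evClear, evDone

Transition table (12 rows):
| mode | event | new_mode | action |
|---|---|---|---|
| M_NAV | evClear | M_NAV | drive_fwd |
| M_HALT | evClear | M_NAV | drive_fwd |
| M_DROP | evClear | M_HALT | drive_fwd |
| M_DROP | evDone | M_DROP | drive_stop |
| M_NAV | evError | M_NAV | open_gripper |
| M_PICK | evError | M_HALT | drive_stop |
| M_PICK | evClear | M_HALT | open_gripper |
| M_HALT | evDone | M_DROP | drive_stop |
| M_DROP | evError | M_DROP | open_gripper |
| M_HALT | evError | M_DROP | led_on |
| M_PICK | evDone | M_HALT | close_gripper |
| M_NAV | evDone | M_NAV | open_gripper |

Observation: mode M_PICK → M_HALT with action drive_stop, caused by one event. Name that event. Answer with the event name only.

try evError: (M_PICK, evError) → (M_HALT, drive_stop)  ← matches
try evClear: (M_PICK, evClear) → (M_HALT, open_gripper)
try evDone: (M_PICK, evDone) → (M_HALT, close_gripper)

evError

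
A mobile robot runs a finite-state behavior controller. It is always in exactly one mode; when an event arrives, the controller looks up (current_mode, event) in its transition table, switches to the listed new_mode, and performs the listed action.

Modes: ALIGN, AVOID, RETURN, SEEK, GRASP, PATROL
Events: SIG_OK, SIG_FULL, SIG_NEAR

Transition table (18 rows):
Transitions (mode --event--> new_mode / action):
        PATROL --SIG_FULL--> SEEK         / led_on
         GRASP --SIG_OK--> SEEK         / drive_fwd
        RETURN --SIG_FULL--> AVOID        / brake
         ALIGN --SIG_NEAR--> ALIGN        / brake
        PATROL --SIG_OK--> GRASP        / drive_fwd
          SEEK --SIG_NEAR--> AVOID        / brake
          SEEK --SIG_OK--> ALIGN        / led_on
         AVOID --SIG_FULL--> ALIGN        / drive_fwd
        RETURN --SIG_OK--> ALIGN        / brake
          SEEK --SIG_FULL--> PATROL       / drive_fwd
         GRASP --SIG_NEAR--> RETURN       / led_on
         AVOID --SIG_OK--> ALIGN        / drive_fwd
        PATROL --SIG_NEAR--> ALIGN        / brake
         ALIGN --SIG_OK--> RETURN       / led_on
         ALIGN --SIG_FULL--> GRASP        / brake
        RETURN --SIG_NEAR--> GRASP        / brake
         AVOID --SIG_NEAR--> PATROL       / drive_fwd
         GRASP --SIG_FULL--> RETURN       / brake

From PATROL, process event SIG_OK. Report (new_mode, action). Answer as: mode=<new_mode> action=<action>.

mode=GRASP action=drive_fwd

current mode = PATROL; filter table to that mode:
  (PATROL, SIG_FULL) → (SEEK, led_on)
  (PATROL, SIG_OK) → (GRASP, drive_fwd)  ← event matches
  (PATROL, SIG_NEAR) → (ALIGN, brake)
event = SIG_OK selects (GRASP, drive_fwd)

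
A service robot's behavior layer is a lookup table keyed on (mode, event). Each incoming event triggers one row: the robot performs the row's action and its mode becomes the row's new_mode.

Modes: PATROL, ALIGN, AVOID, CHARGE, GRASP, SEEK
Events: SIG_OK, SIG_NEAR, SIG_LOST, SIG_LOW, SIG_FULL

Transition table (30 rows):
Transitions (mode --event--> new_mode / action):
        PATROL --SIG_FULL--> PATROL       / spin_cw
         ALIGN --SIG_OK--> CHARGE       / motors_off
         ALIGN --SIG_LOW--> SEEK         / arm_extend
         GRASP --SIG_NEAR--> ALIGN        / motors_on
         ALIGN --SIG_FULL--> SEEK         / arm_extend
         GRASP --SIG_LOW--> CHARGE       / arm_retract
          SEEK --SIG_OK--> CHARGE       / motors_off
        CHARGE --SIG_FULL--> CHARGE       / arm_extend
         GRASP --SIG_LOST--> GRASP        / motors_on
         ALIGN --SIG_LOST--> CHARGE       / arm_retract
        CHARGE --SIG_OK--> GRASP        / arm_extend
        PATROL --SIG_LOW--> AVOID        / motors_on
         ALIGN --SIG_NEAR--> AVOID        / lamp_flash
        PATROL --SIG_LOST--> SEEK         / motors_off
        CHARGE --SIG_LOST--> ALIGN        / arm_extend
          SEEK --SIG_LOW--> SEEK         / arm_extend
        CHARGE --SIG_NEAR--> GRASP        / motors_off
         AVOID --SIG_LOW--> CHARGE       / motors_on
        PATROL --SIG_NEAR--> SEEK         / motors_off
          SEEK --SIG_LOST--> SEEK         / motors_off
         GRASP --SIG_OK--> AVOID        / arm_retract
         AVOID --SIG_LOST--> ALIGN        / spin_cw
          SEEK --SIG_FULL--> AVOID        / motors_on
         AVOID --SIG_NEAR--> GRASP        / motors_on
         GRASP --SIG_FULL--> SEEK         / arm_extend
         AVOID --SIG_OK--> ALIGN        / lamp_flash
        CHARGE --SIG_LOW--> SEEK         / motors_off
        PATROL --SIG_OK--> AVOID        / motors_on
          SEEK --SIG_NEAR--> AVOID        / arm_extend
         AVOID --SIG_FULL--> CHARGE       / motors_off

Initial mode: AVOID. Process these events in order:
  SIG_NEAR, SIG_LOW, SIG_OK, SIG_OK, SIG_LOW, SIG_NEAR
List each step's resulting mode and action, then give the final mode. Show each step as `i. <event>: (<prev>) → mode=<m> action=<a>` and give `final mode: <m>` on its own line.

final mode: GRASP

1. SIG_NEAR: (AVOID) → mode=GRASP action=motors_on
2. SIG_LOW: (GRASP) → mode=CHARGE action=arm_retract
3. SIG_OK: (CHARGE) → mode=GRASP action=arm_extend
4. SIG_OK: (GRASP) → mode=AVOID action=arm_retract
5. SIG_LOW: (AVOID) → mode=CHARGE action=motors_on
6. SIG_NEAR: (CHARGE) → mode=GRASP action=motors_off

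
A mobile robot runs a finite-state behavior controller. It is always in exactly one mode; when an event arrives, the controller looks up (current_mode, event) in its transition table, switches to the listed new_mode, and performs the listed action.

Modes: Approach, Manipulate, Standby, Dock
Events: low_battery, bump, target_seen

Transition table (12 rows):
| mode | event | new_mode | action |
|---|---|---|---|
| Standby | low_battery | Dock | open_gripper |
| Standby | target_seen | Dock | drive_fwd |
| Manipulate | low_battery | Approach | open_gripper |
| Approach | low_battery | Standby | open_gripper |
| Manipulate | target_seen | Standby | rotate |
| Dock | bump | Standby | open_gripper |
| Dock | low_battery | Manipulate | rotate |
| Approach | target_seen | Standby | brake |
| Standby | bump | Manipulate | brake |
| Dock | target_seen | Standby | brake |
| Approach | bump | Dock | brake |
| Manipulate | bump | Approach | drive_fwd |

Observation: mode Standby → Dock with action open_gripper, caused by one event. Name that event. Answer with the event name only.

low_battery

try low_battery: (Standby, low_battery) → (Dock, open_gripper)  ← matches
try bump: (Standby, bump) → (Manipulate, brake)
try target_seen: (Standby, target_seen) → (Dock, drive_fwd)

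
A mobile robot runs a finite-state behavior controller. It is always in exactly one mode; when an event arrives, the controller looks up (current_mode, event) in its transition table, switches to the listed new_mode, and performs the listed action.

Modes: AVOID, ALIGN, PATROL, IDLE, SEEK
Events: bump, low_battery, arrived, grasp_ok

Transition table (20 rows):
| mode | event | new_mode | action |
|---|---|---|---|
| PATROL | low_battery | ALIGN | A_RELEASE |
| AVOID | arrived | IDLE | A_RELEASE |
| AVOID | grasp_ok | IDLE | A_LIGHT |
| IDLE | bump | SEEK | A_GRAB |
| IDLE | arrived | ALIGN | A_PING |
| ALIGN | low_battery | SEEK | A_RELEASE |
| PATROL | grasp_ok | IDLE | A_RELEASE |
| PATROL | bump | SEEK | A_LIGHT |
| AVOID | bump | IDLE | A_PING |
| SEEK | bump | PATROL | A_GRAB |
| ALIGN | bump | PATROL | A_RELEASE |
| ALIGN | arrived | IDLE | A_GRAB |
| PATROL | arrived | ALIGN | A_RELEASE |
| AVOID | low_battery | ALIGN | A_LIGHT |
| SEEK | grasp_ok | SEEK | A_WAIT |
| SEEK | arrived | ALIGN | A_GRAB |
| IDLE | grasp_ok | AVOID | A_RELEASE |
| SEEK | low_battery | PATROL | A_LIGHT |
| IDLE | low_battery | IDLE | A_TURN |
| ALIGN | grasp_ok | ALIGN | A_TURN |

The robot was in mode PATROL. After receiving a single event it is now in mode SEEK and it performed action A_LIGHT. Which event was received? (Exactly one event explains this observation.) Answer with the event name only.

bump

try bump: (PATROL, bump) → (SEEK, A_LIGHT)  ← matches
try low_battery: (PATROL, low_battery) → (ALIGN, A_RELEASE)
try arrived: (PATROL, arrived) → (ALIGN, A_RELEASE)
try grasp_ok: (PATROL, grasp_ok) → (IDLE, A_RELEASE)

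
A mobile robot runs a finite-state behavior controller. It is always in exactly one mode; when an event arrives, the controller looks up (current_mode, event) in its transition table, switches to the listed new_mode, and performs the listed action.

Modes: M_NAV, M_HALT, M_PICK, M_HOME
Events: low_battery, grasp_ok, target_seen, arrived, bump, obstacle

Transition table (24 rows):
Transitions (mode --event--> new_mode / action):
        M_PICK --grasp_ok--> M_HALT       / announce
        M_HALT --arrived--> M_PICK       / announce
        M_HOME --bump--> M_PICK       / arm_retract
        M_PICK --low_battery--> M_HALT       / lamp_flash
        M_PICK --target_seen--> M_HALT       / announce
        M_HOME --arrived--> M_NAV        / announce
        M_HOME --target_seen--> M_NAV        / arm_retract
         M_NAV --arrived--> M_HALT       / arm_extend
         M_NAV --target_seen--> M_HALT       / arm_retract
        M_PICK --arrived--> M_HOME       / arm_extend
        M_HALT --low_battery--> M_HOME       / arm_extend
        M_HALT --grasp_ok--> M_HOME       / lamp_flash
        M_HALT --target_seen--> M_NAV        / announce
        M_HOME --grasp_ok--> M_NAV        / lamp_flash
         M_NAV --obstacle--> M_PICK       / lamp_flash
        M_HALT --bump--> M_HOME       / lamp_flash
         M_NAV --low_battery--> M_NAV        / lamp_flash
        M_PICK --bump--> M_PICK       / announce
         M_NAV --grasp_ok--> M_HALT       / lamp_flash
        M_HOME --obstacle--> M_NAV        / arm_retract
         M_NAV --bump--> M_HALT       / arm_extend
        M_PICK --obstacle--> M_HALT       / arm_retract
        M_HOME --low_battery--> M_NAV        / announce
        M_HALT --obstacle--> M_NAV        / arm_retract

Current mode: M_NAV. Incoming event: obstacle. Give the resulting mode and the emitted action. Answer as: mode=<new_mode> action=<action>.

current mode = M_NAV; filter table to that mode:
  (M_NAV, arrived) → (M_HALT, arm_extend)
  (M_NAV, target_seen) → (M_HALT, arm_retract)
  (M_NAV, obstacle) → (M_PICK, lamp_flash)  ← event matches
  (M_NAV, low_battery) → (M_NAV, lamp_flash)
  (M_NAV, grasp_ok) → (M_HALT, lamp_flash)
  (M_NAV, bump) → (M_HALT, arm_extend)
event = obstacle selects (M_PICK, lamp_flash)

mode=M_PICK action=lamp_flash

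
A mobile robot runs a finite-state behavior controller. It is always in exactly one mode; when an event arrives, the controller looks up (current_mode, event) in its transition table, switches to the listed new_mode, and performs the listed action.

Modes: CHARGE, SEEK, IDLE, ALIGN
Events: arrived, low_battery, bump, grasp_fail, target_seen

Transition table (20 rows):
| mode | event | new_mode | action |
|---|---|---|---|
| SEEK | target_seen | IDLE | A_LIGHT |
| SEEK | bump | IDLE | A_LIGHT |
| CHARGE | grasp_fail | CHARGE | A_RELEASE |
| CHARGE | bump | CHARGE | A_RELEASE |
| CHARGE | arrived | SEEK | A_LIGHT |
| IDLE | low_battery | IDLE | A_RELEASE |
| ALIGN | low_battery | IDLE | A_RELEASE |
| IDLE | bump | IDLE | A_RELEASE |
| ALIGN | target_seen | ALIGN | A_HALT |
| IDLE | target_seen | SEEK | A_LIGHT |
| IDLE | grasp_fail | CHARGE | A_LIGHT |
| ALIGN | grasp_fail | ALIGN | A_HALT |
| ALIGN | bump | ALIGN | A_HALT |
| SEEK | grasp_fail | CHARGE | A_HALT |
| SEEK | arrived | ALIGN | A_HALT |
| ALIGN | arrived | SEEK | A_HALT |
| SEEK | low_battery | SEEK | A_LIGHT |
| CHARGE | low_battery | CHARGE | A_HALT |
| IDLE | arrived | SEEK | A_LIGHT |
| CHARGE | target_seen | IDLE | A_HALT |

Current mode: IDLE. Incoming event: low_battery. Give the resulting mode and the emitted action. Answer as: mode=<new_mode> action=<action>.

current mode = IDLE; filter table to that mode:
  (IDLE, low_battery) → (IDLE, A_RELEASE)  ← event matches
  (IDLE, bump) → (IDLE, A_RELEASE)
  (IDLE, target_seen) → (SEEK, A_LIGHT)
  (IDLE, grasp_fail) → (CHARGE, A_LIGHT)
  (IDLE, arrived) → (SEEK, A_LIGHT)
event = low_battery selects (IDLE, A_RELEASE)

mode=IDLE action=A_RELEASE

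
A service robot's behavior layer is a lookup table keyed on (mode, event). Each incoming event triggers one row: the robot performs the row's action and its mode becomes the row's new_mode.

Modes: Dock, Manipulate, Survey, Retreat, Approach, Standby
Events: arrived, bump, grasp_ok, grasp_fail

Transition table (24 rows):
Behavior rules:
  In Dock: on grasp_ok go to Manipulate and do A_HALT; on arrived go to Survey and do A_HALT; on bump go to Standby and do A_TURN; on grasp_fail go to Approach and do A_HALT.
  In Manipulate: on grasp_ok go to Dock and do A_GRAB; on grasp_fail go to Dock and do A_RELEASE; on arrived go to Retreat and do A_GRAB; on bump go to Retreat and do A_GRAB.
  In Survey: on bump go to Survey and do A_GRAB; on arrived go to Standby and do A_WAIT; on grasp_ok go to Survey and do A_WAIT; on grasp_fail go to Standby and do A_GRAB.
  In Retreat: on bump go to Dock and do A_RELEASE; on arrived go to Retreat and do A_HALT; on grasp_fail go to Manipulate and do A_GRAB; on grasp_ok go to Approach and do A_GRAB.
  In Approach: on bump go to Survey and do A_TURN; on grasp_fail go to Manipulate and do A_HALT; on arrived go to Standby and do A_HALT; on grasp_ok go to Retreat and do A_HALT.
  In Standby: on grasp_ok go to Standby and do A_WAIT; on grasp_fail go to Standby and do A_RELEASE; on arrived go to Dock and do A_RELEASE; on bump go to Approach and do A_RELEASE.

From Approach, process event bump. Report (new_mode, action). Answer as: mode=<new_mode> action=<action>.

current mode = Approach; filter table to that mode:
  (Approach, bump) → (Survey, A_TURN)  ← event matches
  (Approach, grasp_fail) → (Manipulate, A_HALT)
  (Approach, arrived) → (Standby, A_HALT)
  (Approach, grasp_ok) → (Retreat, A_HALT)
event = bump selects (Survey, A_TURN)

mode=Survey action=A_TURN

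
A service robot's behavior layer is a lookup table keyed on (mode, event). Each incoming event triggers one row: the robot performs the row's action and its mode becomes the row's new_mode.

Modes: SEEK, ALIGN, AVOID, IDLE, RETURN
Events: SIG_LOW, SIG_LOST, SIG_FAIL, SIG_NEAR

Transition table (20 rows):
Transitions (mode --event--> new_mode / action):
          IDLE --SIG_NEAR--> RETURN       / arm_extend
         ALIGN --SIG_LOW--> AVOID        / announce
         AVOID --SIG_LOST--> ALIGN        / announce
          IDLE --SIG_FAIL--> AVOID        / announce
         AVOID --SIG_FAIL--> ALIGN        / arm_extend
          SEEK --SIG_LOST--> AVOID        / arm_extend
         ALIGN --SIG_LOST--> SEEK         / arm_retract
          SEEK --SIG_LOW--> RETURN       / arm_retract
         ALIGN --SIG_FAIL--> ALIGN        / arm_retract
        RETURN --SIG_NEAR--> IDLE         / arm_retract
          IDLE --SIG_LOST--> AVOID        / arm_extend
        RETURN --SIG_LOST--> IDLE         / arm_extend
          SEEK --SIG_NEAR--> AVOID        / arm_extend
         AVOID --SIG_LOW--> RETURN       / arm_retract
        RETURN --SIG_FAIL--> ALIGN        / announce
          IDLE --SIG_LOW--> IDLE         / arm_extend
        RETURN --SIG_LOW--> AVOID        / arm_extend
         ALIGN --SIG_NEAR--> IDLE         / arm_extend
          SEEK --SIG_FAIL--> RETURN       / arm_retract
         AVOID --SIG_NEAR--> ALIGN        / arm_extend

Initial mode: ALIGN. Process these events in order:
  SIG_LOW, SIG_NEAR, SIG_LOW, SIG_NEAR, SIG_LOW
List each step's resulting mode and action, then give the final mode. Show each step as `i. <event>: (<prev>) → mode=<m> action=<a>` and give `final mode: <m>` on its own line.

1. SIG_LOW: (ALIGN) → mode=AVOID action=announce
2. SIG_NEAR: (AVOID) → mode=ALIGN action=arm_extend
3. SIG_LOW: (ALIGN) → mode=AVOID action=announce
4. SIG_NEAR: (AVOID) → mode=ALIGN action=arm_extend
5. SIG_LOW: (ALIGN) → mode=AVOID action=announce

final mode: AVOID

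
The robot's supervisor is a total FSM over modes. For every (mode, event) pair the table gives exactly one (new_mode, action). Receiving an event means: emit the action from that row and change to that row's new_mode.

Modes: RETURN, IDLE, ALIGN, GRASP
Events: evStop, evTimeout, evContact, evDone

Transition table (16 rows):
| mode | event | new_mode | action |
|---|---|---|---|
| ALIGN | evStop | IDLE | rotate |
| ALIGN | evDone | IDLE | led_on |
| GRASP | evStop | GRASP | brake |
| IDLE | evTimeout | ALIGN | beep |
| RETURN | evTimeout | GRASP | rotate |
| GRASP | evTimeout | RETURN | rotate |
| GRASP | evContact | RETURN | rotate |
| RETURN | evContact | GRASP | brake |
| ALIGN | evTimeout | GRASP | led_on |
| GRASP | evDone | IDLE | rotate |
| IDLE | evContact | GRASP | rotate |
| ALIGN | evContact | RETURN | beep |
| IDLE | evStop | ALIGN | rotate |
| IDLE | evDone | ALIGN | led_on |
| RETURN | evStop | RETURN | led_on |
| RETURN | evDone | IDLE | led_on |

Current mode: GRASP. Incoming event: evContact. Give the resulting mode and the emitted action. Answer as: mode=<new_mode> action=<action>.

current mode = GRASP; filter table to that mode:
  (GRASP, evStop) → (GRASP, brake)
  (GRASP, evTimeout) → (RETURN, rotate)
  (GRASP, evContact) → (RETURN, rotate)  ← event matches
  (GRASP, evDone) → (IDLE, rotate)
event = evContact selects (RETURN, rotate)

mode=RETURN action=rotate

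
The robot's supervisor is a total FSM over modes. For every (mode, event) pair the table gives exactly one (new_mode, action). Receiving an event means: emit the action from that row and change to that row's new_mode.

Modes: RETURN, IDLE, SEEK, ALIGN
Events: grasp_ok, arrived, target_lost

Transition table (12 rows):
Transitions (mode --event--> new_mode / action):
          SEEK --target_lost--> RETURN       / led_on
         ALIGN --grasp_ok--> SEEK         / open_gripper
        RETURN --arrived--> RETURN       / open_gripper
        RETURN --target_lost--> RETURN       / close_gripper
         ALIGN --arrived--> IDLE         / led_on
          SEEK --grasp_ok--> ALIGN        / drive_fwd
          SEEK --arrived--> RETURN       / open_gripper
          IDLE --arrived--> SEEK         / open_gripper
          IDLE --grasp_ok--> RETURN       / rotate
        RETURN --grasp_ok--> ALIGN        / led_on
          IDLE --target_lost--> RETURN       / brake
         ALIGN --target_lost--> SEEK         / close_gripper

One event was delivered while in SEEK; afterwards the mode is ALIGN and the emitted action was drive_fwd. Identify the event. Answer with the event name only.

try grasp_ok: (SEEK, grasp_ok) → (ALIGN, drive_fwd)  ← matches
try arrived: (SEEK, arrived) → (RETURN, open_gripper)
try target_lost: (SEEK, target_lost) → (RETURN, led_on)

grasp_ok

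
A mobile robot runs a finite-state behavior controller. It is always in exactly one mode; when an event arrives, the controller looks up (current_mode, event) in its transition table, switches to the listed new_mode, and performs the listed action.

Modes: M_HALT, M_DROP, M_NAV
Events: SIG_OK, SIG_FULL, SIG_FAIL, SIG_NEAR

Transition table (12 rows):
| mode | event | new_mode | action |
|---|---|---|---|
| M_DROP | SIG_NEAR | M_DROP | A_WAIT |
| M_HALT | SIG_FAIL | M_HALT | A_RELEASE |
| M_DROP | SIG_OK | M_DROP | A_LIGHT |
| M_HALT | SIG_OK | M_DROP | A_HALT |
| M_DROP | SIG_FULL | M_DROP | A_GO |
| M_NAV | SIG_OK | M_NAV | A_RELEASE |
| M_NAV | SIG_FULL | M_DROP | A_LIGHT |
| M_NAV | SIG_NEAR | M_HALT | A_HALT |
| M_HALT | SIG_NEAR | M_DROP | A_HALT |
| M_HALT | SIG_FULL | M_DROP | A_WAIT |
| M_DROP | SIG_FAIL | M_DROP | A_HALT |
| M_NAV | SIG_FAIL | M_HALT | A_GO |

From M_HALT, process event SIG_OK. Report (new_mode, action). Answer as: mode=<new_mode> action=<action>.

mode=M_DROP action=A_HALT

current mode = M_HALT; filter table to that mode:
  (M_HALT, SIG_FAIL) → (M_HALT, A_RELEASE)
  (M_HALT, SIG_OK) → (M_DROP, A_HALT)  ← event matches
  (M_HALT, SIG_NEAR) → (M_DROP, A_HALT)
  (M_HALT, SIG_FULL) → (M_DROP, A_WAIT)
event = SIG_OK selects (M_DROP, A_HALT)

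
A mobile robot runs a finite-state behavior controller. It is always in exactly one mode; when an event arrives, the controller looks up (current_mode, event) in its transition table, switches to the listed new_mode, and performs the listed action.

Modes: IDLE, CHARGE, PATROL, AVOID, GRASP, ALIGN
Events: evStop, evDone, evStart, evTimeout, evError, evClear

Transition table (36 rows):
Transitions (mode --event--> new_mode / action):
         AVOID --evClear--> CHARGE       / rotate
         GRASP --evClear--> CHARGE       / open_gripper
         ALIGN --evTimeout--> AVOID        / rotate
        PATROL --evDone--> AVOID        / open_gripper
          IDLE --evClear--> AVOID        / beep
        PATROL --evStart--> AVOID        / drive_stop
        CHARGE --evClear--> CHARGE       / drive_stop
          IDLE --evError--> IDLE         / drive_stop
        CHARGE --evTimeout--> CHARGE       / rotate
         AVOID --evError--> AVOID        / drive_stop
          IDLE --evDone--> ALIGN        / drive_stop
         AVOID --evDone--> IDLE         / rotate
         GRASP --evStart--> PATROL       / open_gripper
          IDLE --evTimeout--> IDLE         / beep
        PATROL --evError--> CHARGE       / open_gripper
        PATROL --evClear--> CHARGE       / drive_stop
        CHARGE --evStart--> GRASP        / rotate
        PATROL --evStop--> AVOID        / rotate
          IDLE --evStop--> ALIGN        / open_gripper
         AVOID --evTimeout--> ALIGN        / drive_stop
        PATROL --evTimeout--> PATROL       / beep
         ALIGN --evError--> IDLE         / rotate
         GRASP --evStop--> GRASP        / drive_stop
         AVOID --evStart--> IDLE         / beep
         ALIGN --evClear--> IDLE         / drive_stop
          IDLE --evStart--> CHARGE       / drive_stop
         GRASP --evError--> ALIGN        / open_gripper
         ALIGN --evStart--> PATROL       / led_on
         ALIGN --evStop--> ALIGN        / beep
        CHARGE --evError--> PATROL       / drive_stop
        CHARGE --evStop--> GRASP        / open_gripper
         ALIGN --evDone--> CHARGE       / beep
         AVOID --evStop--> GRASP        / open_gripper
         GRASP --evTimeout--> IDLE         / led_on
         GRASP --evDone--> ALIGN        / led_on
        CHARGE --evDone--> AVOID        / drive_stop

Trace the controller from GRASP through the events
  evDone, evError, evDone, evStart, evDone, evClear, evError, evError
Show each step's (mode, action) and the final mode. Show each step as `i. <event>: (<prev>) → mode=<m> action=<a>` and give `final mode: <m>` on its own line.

1. evDone: (GRASP) → mode=ALIGN action=led_on
2. evError: (ALIGN) → mode=IDLE action=rotate
3. evDone: (IDLE) → mode=ALIGN action=drive_stop
4. evStart: (ALIGN) → mode=PATROL action=led_on
5. evDone: (PATROL) → mode=AVOID action=open_gripper
6. evClear: (AVOID) → mode=CHARGE action=rotate
7. evError: (CHARGE) → mode=PATROL action=drive_stop
8. evError: (PATROL) → mode=CHARGE action=open_gripper

final mode: CHARGE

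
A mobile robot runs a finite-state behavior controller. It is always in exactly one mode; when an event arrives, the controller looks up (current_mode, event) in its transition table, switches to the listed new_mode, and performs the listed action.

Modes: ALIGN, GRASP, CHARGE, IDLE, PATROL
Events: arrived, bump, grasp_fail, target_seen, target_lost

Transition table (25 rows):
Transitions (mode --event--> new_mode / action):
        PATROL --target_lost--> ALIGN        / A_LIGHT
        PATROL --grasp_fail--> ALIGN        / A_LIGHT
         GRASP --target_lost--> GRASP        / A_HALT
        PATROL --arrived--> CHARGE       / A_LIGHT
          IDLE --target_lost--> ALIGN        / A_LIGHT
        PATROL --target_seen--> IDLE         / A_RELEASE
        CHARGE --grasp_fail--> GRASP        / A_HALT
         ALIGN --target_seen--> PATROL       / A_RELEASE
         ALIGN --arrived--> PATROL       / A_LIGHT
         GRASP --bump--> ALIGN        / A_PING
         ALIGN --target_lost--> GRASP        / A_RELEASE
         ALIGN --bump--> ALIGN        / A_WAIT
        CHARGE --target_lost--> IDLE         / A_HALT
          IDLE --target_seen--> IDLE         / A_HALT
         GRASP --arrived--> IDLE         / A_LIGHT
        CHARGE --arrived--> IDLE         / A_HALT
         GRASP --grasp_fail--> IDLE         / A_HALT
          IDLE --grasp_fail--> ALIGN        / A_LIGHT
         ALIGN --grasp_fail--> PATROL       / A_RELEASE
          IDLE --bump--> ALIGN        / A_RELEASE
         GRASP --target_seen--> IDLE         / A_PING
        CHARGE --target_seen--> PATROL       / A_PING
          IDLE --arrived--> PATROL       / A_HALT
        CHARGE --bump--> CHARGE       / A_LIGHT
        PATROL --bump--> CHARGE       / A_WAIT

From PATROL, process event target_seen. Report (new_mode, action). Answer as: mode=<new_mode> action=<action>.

mode=IDLE action=A_RELEASE

current mode = PATROL; filter table to that mode:
  (PATROL, target_lost) → (ALIGN, A_LIGHT)
  (PATROL, grasp_fail) → (ALIGN, A_LIGHT)
  (PATROL, arrived) → (CHARGE, A_LIGHT)
  (PATROL, target_seen) → (IDLE, A_RELEASE)  ← event matches
  (PATROL, bump) → (CHARGE, A_WAIT)
event = target_seen selects (IDLE, A_RELEASE)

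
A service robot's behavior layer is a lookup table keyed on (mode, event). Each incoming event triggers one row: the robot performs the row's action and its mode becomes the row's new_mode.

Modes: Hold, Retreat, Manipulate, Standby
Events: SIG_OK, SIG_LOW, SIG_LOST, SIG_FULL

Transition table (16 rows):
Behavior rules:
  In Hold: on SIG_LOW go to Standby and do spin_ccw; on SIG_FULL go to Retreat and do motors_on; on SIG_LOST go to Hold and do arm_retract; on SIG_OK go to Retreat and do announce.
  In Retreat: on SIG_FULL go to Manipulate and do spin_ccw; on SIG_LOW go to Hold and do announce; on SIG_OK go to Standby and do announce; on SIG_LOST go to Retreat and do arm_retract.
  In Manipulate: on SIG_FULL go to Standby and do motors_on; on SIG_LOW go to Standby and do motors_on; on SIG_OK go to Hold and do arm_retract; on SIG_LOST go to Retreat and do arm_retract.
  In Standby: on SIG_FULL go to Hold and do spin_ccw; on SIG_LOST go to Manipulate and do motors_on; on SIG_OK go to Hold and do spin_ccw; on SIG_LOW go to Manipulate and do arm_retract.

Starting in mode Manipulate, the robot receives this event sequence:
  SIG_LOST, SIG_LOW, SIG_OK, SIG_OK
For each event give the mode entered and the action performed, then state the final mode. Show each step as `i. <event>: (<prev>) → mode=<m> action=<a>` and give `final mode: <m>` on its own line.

1. SIG_LOST: (Manipulate) → mode=Retreat action=arm_retract
2. SIG_LOW: (Retreat) → mode=Hold action=announce
3. SIG_OK: (Hold) → mode=Retreat action=announce
4. SIG_OK: (Retreat) → mode=Standby action=announce

final mode: Standby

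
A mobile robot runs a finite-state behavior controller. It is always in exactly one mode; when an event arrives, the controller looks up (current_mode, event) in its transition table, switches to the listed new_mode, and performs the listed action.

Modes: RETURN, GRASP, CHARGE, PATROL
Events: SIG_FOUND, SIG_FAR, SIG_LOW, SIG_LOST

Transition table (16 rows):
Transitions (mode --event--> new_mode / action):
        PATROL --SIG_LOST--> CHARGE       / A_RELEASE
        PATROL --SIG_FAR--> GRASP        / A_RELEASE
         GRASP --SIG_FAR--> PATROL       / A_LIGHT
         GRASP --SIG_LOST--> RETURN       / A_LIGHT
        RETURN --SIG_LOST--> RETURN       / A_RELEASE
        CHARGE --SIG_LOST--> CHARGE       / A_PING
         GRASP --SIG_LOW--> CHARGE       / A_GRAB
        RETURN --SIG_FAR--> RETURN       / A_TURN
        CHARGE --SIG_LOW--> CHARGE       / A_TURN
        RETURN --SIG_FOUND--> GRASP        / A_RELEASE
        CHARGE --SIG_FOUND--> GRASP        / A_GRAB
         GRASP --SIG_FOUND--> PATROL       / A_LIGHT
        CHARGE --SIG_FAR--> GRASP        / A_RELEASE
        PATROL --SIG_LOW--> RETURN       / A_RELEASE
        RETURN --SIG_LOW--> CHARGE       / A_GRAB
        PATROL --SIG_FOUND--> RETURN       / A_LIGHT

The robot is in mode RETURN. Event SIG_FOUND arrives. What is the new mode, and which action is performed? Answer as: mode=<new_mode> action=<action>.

current mode = RETURN; filter table to that mode:
  (RETURN, SIG_LOST) → (RETURN, A_RELEASE)
  (RETURN, SIG_FAR) → (RETURN, A_TURN)
  (RETURN, SIG_FOUND) → (GRASP, A_RELEASE)  ← event matches
  (RETURN, SIG_LOW) → (CHARGE, A_GRAB)
event = SIG_FOUND selects (GRASP, A_RELEASE)

mode=GRASP action=A_RELEASE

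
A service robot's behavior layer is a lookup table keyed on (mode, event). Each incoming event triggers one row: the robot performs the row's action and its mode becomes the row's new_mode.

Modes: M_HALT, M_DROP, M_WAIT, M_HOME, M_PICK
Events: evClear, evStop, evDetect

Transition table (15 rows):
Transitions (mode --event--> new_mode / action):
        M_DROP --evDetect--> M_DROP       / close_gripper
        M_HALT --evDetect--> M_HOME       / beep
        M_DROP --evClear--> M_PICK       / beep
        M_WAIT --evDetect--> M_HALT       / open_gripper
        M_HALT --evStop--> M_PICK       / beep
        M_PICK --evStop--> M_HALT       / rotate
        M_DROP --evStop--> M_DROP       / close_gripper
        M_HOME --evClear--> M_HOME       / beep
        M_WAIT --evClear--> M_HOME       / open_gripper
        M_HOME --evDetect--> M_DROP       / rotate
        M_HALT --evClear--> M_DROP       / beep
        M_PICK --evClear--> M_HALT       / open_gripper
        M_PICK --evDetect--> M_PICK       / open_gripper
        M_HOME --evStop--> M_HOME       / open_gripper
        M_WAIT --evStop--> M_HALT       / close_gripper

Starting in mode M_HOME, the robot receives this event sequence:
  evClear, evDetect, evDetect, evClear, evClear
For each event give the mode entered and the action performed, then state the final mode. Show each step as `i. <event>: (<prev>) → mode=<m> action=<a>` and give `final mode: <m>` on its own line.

1. evClear: (M_HOME) → mode=M_HOME action=beep
2. evDetect: (M_HOME) → mode=M_DROP action=rotate
3. evDetect: (M_DROP) → mode=M_DROP action=close_gripper
4. evClear: (M_DROP) → mode=M_PICK action=beep
5. evClear: (M_PICK) → mode=M_HALT action=open_gripper

final mode: M_HALT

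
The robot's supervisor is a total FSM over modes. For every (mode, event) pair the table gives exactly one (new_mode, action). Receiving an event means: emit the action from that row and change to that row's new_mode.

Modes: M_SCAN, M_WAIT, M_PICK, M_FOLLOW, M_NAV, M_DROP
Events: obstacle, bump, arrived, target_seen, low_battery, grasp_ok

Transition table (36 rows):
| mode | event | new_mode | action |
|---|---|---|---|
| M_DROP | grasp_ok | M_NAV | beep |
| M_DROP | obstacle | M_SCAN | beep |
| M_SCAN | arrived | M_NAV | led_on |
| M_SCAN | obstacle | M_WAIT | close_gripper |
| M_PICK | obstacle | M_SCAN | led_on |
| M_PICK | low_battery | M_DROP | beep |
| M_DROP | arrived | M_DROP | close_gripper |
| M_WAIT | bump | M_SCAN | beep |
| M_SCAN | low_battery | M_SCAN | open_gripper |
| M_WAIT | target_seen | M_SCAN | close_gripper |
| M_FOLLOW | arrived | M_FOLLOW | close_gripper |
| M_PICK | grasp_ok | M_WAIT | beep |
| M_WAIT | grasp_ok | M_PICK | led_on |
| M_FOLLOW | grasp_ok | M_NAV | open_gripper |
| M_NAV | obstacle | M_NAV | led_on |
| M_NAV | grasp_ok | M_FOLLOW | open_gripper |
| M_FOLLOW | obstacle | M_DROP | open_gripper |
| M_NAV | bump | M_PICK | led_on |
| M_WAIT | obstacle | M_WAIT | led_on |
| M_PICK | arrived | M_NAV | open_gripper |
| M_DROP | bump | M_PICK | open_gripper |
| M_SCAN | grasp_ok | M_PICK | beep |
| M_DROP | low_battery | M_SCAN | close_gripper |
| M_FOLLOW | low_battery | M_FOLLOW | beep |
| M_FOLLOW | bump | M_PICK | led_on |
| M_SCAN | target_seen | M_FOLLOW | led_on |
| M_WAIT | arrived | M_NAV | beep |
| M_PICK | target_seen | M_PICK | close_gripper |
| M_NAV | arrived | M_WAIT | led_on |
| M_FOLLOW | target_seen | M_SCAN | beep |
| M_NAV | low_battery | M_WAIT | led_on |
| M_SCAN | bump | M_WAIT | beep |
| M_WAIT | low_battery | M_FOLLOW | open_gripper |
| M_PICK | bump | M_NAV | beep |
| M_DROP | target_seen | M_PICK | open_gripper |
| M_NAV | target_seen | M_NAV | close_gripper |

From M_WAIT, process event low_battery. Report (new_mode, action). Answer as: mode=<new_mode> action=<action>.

current mode = M_WAIT; filter table to that mode:
  (M_WAIT, bump) → (M_SCAN, beep)
  (M_WAIT, target_seen) → (M_SCAN, close_gripper)
  (M_WAIT, grasp_ok) → (M_PICK, led_on)
  (M_WAIT, obstacle) → (M_WAIT, led_on)
  (M_WAIT, arrived) → (M_NAV, beep)
  (M_WAIT, low_battery) → (M_FOLLOW, open_gripper)  ← event matches
event = low_battery selects (M_FOLLOW, open_gripper)

mode=M_FOLLOW action=open_gripper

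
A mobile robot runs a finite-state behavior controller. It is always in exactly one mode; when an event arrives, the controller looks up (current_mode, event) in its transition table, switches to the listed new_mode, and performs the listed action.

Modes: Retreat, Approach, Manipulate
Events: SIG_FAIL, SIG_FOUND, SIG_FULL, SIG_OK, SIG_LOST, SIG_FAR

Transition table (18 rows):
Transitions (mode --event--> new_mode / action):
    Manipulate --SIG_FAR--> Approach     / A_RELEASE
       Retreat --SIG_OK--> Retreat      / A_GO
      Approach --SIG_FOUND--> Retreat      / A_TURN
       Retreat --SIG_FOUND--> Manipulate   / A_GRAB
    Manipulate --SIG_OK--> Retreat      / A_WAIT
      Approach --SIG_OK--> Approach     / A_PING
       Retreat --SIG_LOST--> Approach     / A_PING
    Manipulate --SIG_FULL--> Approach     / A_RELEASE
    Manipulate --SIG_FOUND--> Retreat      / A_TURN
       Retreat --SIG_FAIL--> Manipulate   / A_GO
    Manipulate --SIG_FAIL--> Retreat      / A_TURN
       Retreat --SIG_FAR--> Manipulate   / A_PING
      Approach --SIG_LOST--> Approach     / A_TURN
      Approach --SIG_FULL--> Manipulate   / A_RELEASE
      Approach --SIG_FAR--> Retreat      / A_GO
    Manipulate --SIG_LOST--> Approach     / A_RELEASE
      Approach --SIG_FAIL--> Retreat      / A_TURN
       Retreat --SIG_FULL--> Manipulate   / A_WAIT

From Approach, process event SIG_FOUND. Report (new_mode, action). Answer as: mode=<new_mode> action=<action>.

mode=Retreat action=A_TURN

current mode = Approach; filter table to that mode:
  (Approach, SIG_FOUND) → (Retreat, A_TURN)  ← event matches
  (Approach, SIG_OK) → (Approach, A_PING)
  (Approach, SIG_LOST) → (Approach, A_TURN)
  (Approach, SIG_FULL) → (Manipulate, A_RELEASE)
  (Approach, SIG_FAR) → (Retreat, A_GO)
  (Approach, SIG_FAIL) → (Retreat, A_TURN)
event = SIG_FOUND selects (Retreat, A_TURN)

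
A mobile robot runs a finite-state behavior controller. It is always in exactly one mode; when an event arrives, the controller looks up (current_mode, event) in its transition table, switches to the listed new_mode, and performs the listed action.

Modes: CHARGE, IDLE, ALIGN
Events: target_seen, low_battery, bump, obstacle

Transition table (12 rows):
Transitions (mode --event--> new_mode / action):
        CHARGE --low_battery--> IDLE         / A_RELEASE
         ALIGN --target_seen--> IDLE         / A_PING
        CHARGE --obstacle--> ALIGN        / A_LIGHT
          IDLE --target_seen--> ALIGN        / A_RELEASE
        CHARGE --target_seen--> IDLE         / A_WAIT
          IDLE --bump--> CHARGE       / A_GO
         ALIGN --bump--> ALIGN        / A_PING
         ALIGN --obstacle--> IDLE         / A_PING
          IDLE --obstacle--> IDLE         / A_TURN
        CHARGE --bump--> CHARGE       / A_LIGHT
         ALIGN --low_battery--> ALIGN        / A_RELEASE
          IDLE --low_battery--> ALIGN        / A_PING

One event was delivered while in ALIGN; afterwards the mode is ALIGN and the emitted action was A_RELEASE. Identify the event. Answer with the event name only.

try target_seen: (ALIGN, target_seen) → (IDLE, A_PING)
try low_battery: (ALIGN, low_battery) → (ALIGN, A_RELEASE)  ← matches
try bump: (ALIGN, bump) → (ALIGN, A_PING)
try obstacle: (ALIGN, obstacle) → (IDLE, A_PING)

low_battery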